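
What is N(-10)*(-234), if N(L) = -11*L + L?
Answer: -23400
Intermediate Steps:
N(L) = -10*L
N(-10)*(-234) = -10*(-10)*(-234) = 100*(-234) = -23400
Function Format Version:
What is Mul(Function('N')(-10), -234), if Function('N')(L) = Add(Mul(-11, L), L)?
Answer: -23400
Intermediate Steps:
Function('N')(L) = Mul(-10, L)
Mul(Function('N')(-10), -234) = Mul(Mul(-10, -10), -234) = Mul(100, -234) = -23400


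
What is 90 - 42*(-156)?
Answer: 6642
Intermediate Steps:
90 - 42*(-156) = 90 + 6552 = 6642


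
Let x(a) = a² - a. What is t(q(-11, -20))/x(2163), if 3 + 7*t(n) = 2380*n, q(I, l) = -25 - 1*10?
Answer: -83303/32734842 ≈ -0.0025448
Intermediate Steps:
q(I, l) = -35 (q(I, l) = -25 - 10 = -35)
t(n) = -3/7 + 340*n (t(n) = -3/7 + (2380*n)/7 = -3/7 + 340*n)
t(q(-11, -20))/x(2163) = (-3/7 + 340*(-35))/((2163*(-1 + 2163))) = (-3/7 - 11900)/((2163*2162)) = -83303/7/4676406 = -83303/7*1/4676406 = -83303/32734842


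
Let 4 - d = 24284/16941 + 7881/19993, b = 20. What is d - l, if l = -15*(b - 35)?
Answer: -75472034306/338701413 ≈ -222.83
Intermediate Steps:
l = 225 (l = -15*(20 - 35) = -15*(-15) = 225)
d = 735783619/338701413 (d = 4 - (24284/16941 + 7881/19993) = 4 - 1*619022033/338701413 = 4 - 619022033/338701413 = 735783619/338701413 ≈ 2.1724)
d - l = 735783619/338701413 - 1*225 = 735783619/338701413 - 225 = -75472034306/338701413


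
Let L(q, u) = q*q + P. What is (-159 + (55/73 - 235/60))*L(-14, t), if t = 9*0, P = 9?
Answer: -29121275/876 ≈ -33243.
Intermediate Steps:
t = 0
L(q, u) = 9 + q² (L(q, u) = q*q + 9 = q² + 9 = 9 + q²)
(-159 + (55/73 - 235/60))*L(-14, t) = (-159 + (55/73 - 235/60))*(9 + (-14)²) = (-159 + (55*(1/73) - 235*1/60))*(9 + 196) = (-159 + (55/73 - 47/12))*205 = (-159 - 2771/876)*205 = -142055/876*205 = -29121275/876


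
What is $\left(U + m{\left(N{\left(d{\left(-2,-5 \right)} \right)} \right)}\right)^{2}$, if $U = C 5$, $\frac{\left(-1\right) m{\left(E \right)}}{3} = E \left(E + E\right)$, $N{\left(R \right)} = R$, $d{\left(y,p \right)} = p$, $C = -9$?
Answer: $38025$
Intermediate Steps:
$m{\left(E \right)} = - 6 E^{2}$ ($m{\left(E \right)} = - 3 E \left(E + E\right) = - 3 E 2 E = - 3 \cdot 2 E^{2} = - 6 E^{2}$)
$U = -45$ ($U = \left(-9\right) 5 = -45$)
$\left(U + m{\left(N{\left(d{\left(-2,-5 \right)} \right)} \right)}\right)^{2} = \left(-45 - 6 \left(-5\right)^{2}\right)^{2} = \left(-45 - 150\right)^{2} = \left(-195\right)^{2} = 38025$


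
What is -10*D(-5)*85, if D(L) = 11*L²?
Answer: -233750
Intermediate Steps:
-10*D(-5)*85 = -110*(-5)²*85 = -110*25*85 = -10*275*85 = -2750*85 = -233750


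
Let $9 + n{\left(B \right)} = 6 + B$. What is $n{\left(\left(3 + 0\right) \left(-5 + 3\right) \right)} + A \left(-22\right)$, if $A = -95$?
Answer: $2081$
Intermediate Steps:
$n{\left(B \right)} = -3 + B$ ($n{\left(B \right)} = -9 + \left(6 + B\right) = -3 + B$)
$n{\left(\left(3 + 0\right) \left(-5 + 3\right) \right)} + A \left(-22\right) = \left(-3 + \left(3 + 0\right) \left(-5 + 3\right)\right) - -2090 = \left(-3 + 3 \left(-2\right)\right) + 2090 = \left(-3 - 6\right) + 2090 = -9 + 2090 = 2081$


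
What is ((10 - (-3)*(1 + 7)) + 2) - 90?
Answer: -54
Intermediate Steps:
((10 - (-3)*(1 + 7)) + 2) - 90 = ((10 - (-3)*8) + 2) - 90 = ((10 - 1*(-24)) + 2) - 90 = ((10 + 24) + 2) - 90 = (34 + 2) - 90 = 36 - 90 = -54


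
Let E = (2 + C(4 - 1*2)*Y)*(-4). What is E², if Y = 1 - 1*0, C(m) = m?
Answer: 256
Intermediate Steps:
Y = 1 (Y = 1 + 0 = 1)
E = -16 (E = (2 + (4 - 1*2)*1)*(-4) = (2 + (4 - 2)*1)*(-4) = (2 + 2*1)*(-4) = (2 + 2)*(-4) = 4*(-4) = -16)
E² = (-16)² = 256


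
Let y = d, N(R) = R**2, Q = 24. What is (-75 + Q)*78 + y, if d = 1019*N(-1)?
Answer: -2959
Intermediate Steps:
d = 1019 (d = 1019*(-1)**2 = 1019*1 = 1019)
y = 1019
(-75 + Q)*78 + y = (-75 + 24)*78 + 1019 = -51*78 + 1019 = -3978 + 1019 = -2959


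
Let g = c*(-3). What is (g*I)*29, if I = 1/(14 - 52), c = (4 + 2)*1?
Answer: 261/19 ≈ 13.737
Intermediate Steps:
c = 6 (c = 6*1 = 6)
I = -1/38 (I = 1/(-38) = -1/38 ≈ -0.026316)
g = -18 (g = 6*(-3) = -18)
(g*I)*29 = -18*(-1/38)*29 = (9/19)*29 = 261/19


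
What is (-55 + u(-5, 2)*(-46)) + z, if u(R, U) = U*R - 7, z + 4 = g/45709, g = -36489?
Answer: 33011118/45709 ≈ 722.20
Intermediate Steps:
z = -219325/45709 (z = -4 - 36489/45709 = -219325/45709 ≈ -4.7983)
u(R, U) = -7 + R*U (u(R, U) = R*U - 7 = -7 + R*U)
(-55 + u(-5, 2)*(-46)) + z = (-55 + (-7 - 5*2)*(-46)) - 219325/45709 = (-55 + (-7 - 10)*(-46)) - 219325/45709 = (-55 - 17*(-46)) - 219325/45709 = (-55 + 782) - 219325/45709 = 727 - 219325/45709 = 33011118/45709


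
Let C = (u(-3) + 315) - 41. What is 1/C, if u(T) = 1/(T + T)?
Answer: 6/1643 ≈ 0.0036519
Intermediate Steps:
u(T) = 1/(2*T)
C = 1643/6 (C = ((½)/(-3) + 315) - 41 = ((½)*(-⅓) + 315) - 41 = (-⅙ + 315) - 41 = 1889/6 - 41 = 1643/6 ≈ 273.83)
1/C = 1/(1643/6) = 6/1643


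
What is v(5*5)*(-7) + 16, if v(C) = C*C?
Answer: -4359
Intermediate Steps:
v(C) = C**2
v(5*5)*(-7) + 16 = (5*5)**2*(-7) + 16 = 25**2*(-7) + 16 = 625*(-7) + 16 = -4375 + 16 = -4359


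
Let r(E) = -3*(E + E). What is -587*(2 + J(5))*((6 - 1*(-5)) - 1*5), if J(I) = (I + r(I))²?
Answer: -2208294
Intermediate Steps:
r(E) = -6*E
J(I) = 25*I² (J(I) = (I - 6*I)² = (-5*I)² = 25*I²)
-587*(2 + J(5))*((6 - 1*(-5)) - 1*5) = -587*(2 + 25*5²)*((6 - 1*(-5)) - 1*5) = -587*(2 + 25*25)*((6 + 5) - 5) = -587*(2 + 625)*(11 - 5) = -368049*6 = -587*3762 = -2208294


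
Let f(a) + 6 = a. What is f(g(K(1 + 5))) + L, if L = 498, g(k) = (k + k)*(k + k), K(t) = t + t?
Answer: 1068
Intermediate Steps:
K(t) = 2*t
g(k) = 4*k² (g(k) = (2*k)*(2*k) = 4*k²)
f(a) = -6 + a
f(g(K(1 + 5))) + L = (-6 + 4*(2*(1 + 5))²) + 498 = (-6 + 4*(2*6)²) + 498 = (-6 + 4*12²) + 498 = (-6 + 4*144) + 498 = (-6 + 576) + 498 = 570 + 498 = 1068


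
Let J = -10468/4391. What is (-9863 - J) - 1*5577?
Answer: -67786572/4391 ≈ -15438.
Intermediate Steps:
J = -10468/4391 (J = -10468*1/4391 = -10468/4391 ≈ -2.3840)
(-9863 - J) - 1*5577 = (-9863 - 1*(-10468/4391)) - 1*5577 = (-9863 + 10468/4391) - 5577 = -43297965/4391 - 5577 = -67786572/4391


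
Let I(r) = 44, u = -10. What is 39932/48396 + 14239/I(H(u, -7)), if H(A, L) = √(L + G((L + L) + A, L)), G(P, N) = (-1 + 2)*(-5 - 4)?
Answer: 172716913/532356 ≈ 324.44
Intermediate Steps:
G(P, N) = -9 (G(P, N) = 1*(-9) = -9)
H(A, L) = √(-9 + L) (H(A, L) = √(L - 9) = √(-9 + L))
39932/48396 + 14239/I(H(u, -7)) = 39932/48396 + 14239/44 = 39932*(1/48396) + 14239*(1/44) = 9983/12099 + 14239/44 = 172716913/532356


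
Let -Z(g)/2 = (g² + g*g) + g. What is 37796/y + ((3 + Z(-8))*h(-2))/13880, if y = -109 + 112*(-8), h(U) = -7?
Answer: -104588237/2789880 ≈ -37.488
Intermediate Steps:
Z(g) = -4*g² - 2*g (Z(g) = -2*((g² + g*g) + g) = -2*((g² + g²) + g) = -2*(2*g² + g) = -2*(g + 2*g²) = -4*g² - 2*g)
y = -1005 (y = -109 - 896 = -1005)
37796/y + ((3 + Z(-8))*h(-2))/13880 = 37796/(-1005) + ((3 - 2*(-8)*(1 + 2*(-8)))*(-7))/13880 = 37796*(-1/1005) + ((3 - 2*(-8)*(1 - 16))*(-7))*(1/13880) = -37796/1005 + ((3 - 2*(-8)*(-15))*(-7))*(1/13880) = -37796/1005 + ((3 - 240)*(-7))*(1/13880) = -37796/1005 - 237*(-7)*(1/13880) = -37796/1005 + 1659*(1/13880) = -37796/1005 + 1659/13880 = -104588237/2789880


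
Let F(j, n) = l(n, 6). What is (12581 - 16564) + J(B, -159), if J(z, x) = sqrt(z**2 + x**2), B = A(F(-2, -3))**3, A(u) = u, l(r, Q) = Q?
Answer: -3983 + 3*sqrt(7993) ≈ -3714.8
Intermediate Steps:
F(j, n) = 6
B = 216 (B = 6**3 = 216)
J(z, x) = sqrt(x**2 + z**2)
(12581 - 16564) + J(B, -159) = (12581 - 16564) + sqrt((-159)**2 + 216**2) = -3983 + sqrt(25281 + 46656) = -3983 + sqrt(71937) = -3983 + 3*sqrt(7993)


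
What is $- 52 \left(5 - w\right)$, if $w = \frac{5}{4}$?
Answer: $-195$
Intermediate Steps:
$w = \frac{5}{4}$ ($w = 5 \cdot \frac{1}{4} = \frac{5}{4} \approx 1.25$)
$- 52 \left(5 - w\right) = - 52 \left(5 - \frac{5}{4}\right) = \left(-52\right) \frac{15}{4} = -195$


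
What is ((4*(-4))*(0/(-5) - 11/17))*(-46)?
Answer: -8096/17 ≈ -476.24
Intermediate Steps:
((4*(-4))*(0/(-5) - 11/17))*(-46) = -16*(0*(-1/5) - 11*1/17)*(-46) = -16*(0 - 11/17)*(-46) = -16*(-11/17)*(-46) = (176/17)*(-46) = -8096/17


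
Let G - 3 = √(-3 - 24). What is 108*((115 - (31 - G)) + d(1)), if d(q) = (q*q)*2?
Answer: 9612 + 324*I*√3 ≈ 9612.0 + 561.18*I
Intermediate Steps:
G = 3 + 3*I*√3 (G = 3 + √(-3 - 24) = 3 + √(-27) = 3 + 3*I*√3 ≈ 3.0 + 5.1962*I)
d(q) = 2*q² (d(q) = q²*2 = 2*q²)
108*((115 - (31 - G)) + d(1)) = 108*((115 - (31 - (3 + 3*I*√3))) + 2*1²) = 108*((115 - (31 + (-3 - 3*I*√3))) + 2*1) = 108*((115 - (28 - 3*I*√3)) + 2) = 108*((115 + (-28 + 3*I*√3)) + 2) = 108*((87 + 3*I*√3) + 2) = 108*(89 + 3*I*√3) = 9612 + 324*I*√3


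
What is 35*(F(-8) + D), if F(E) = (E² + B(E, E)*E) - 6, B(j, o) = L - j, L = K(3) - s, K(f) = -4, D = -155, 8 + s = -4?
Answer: -7875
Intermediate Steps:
s = -12 (s = -8 - 4 = -12)
L = 8 (L = -4 - 1*(-12) = -4 + 12 = 8)
B(j, o) = 8 - j
F(E) = -6 + E² + E*(8 - E) (F(E) = (E² + (8 - E)*E) - 6 = (E² + E*(8 - E)) - 6 = -6 + E² + E*(8 - E))
35*(F(-8) + D) = 35*((-6 + 8*(-8)) - 155) = 35*((-6 - 64) - 155) = 35*(-70 - 155) = 35*(-225) = -7875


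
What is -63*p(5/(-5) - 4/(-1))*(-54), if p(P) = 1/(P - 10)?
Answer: -486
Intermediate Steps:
p(P) = 1/(-10 + P)
-63*p(5/(-5) - 4/(-1))*(-54) = -63/(-10 + (5/(-5) - 4/(-1)))*(-54) = -63/(-10 + (5*(-1/5) - 4*(-1)))*(-54) = -63/(-10 + (-1 + 4))*(-54) = -63/(-10 + 3)*(-54) = -63/(-7)*(-54) = -63*(-1/7)*(-54) = 9*(-54) = -486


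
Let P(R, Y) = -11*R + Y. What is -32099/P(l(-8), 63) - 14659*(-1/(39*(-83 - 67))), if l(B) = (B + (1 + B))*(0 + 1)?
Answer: -31853567/222300 ≈ -143.29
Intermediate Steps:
l(B) = 1 + 2*B (l(B) = (1 + 2*B)*1 = 1 + 2*B)
P(R, Y) = Y - 11*R
-32099/P(l(-8), 63) - 14659*(-1/(39*(-83 - 67))) = -32099/(63 - 11*(1 + 2*(-8))) - 14659*(-1/(39*(-83 - 67))) = -32099/(63 - 11*(1 - 16)) - 14659/((-39*(-150))) = -32099/(63 - 11*(-15)) - 14659/5850 = -32099/(63 + 165) - 14659*1/5850 = -32099/228 - 14659/5850 = -31853567/222300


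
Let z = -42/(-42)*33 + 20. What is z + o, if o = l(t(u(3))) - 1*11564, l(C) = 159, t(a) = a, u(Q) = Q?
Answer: -11352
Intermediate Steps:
o = -11405 (o = 159 - 1*11564 = 159 - 11564 = -11405)
z = 53 (z = -42*(-1/42)*33 + 20 = 1*33 + 20 = 33 + 20 = 53)
z + o = 53 - 11405 = -11352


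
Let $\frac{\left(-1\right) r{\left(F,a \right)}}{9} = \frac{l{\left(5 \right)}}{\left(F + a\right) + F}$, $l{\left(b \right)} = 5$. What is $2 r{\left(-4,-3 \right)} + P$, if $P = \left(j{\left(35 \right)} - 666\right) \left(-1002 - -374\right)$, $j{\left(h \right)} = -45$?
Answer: $\frac{4911678}{11} \approx 4.4652 \cdot 10^{5}$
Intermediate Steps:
$r{\left(F,a \right)} = - \frac{45}{a + 2 F}$ ($r{\left(F,a \right)} = - 9 \frac{5}{\left(F + a\right) + F} = - 9 \frac{5}{a + 2 F} = - \frac{45}{a + 2 F}$)
$P = 446508$ ($P = \left(-45 - 666\right) \left(-1002 - -374\right) = - 711 \left(-1002 + 374\right) = \left(-711\right) \left(-628\right) = 446508$)
$2 r{\left(-4,-3 \right)} + P = 2 \left(- \frac{45}{-3 + 2 \left(-4\right)}\right) + 446508 = 2 \left(- \frac{45}{-3 - 8}\right) + 446508 = 2 \left(- \frac{45}{-11}\right) + 446508 = 2 \left(\left(-45\right) \left(- \frac{1}{11}\right)\right) + 446508 = 2 \cdot \frac{45}{11} + 446508 = \frac{90}{11} + 446508 = \frac{4911678}{11}$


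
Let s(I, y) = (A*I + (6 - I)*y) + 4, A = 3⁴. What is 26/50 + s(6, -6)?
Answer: 12263/25 ≈ 490.52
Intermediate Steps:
A = 81
s(I, y) = 4 + 81*I + y*(6 - I) (s(I, y) = (81*I + (6 - I)*y) + 4 = (81*I + y*(6 - I)) + 4 = 4 + 81*I + y*(6 - I))
26/50 + s(6, -6) = 26/50 + (4 + 6*(-6) + 81*6 - 1*6*(-6)) = 26*(1/50) + (4 - 36 + 486 + 36) = 13/25 + 490 = 12263/25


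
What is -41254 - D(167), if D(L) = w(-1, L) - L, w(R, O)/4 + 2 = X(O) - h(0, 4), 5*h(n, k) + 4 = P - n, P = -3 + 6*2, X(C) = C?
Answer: -41743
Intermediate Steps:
P = 9 (P = -3 + 12 = 9)
h(n, k) = 1 - n/5 (h(n, k) = -4/5 + (9 - n)/5 = -4/5 + (9/5 - n/5) = 1 - n/5)
w(R, O) = -12 + 4*O (w(R, O) = -8 + 4*(O - (1 - 1/5*0)) = -8 + 4*(O - (1 + 0)) = -8 + 4*(O - 1*1) = -8 + 4*(O - 1) = -8 + 4*(-1 + O) = -8 + (-4 + 4*O) = -12 + 4*O)
D(L) = -12 + 3*L (D(L) = (-12 + 4*L) - L = -12 + 3*L)
-41254 - D(167) = -41254 - (-12 + 3*167) = -41254 - (-12 + 501) = -41254 - 1*489 = -41254 - 489 = -41743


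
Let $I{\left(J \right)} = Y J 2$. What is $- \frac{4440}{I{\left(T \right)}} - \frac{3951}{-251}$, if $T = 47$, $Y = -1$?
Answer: $\frac{742917}{11797} \approx 62.975$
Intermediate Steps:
$I{\left(J \right)} = - 2 J$ ($I{\left(J \right)} = - J 2 = - 2 J$)
$- \frac{4440}{I{\left(T \right)}} - \frac{3951}{-251} = - \frac{4440}{\left(-2\right) 47} - \frac{3951}{-251} = - \frac{4440}{-94} - - \frac{3951}{251} = \left(-4440\right) \left(- \frac{1}{94}\right) + \frac{3951}{251} = \frac{2220}{47} + \frac{3951}{251} = \frac{742917}{11797}$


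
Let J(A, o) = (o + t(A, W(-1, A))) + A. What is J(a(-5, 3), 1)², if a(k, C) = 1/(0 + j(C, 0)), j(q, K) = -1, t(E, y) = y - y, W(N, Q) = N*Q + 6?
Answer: 0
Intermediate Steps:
W(N, Q) = 6 + N*Q
t(E, y) = 0
a(k, C) = -1 (a(k, C) = 1/(0 - 1) = 1/(-1) = -1)
J(A, o) = A + o (J(A, o) = (o + 0) + A = o + A = A + o)
J(a(-5, 3), 1)² = (-1 + 1)² = 0² = 0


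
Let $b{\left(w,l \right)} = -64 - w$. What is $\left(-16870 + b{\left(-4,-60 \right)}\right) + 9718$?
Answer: $-7212$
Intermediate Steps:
$\left(-16870 + b{\left(-4,-60 \right)}\right) + 9718 = \left(-16870 - 60\right) + 9718 = -16930 + 9718 = -7212$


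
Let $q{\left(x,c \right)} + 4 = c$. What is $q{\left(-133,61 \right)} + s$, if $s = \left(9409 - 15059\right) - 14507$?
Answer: $-20100$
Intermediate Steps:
$q{\left(x,c \right)} = -4 + c$
$s = -20157$ ($s = -5650 - 14507 = -20157$)
$q{\left(-133,61 \right)} + s = \left(-4 + 61\right) - 20157 = 57 - 20157 = -20100$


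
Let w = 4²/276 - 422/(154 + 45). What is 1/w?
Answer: -13731/28322 ≈ -0.48482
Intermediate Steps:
w = -28322/13731 (w = 16*(1/276) - 422/199 = 4/69 - 422*1/199 = 4/69 - 422/199 = -28322/13731 ≈ -2.0626)
1/w = 1/(-28322/13731) = -13731/28322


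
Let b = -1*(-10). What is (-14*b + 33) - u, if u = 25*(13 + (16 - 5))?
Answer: -707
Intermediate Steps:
b = 10
u = 600 (u = 25*(13 + 11) = 25*24 = 600)
(-14*b + 33) - u = (-14*10 + 33) - 1*600 = (-140 + 33) - 600 = -107 - 600 = -707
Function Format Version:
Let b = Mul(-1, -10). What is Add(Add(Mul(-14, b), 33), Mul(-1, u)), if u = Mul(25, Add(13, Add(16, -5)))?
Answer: -707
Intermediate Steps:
b = 10
u = 600 (u = Mul(25, Add(13, 11)) = Mul(25, 24) = 600)
Add(Add(Mul(-14, b), 33), Mul(-1, u)) = Add(Add(Mul(-14, 10), 33), Mul(-1, 600)) = Add(Add(-140, 33), -600) = Add(-107, -600) = -707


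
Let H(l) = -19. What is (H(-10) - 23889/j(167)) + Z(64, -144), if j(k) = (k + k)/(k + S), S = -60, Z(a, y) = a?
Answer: -2541093/334 ≈ -7608.1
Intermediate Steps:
j(k) = 2*k/(-60 + k) (j(k) = (k + k)/(k - 60) = (2*k)/(-60 + k) = 2*k/(-60 + k))
(H(-10) - 23889/j(167)) + Z(64, -144) = (-19 - 23889/(2*167/(-60 + 167))) + 64 = (-19 - 23889/(2*167/107)) + 64 = (-19 - 23889/(2*167*(1/107))) + 64 = (-19 - 23889/334/107) + 64 = (-19 - 23889*107/334) + 64 = (-19 - 2556123/334) + 64 = -2562469/334 + 64 = -2541093/334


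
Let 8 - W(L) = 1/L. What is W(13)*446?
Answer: 45938/13 ≈ 3533.7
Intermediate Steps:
W(L) = 8 - 1/L
W(13)*446 = (8 - 1/13)*446 = (103/13)*446 = 45938/13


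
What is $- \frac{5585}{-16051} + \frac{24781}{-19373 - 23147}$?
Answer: $- \frac{160285631}{682488520} \approx -0.23485$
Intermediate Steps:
$- \frac{5585}{-16051} + \frac{24781}{-19373 - 23147} = \left(-5585\right) \left(- \frac{1}{16051}\right) + \frac{24781}{-19373 - 23147} = \frac{5585}{16051} + \frac{24781}{-42520} = \frac{5585}{16051} + 24781 \left(- \frac{1}{42520}\right) = \frac{5585}{16051} - \frac{24781}{42520} = - \frac{160285631}{682488520}$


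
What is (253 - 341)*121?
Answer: -10648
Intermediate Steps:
(253 - 341)*121 = -88*121 = -10648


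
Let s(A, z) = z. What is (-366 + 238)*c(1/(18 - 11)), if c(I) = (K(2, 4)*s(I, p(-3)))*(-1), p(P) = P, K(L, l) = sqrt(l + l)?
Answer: -768*sqrt(2) ≈ -1086.1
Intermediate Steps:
K(L, l) = sqrt(2)*sqrt(l) (K(L, l) = sqrt(2*l) = sqrt(2)*sqrt(l))
c(I) = 6*sqrt(2) (c(I) = ((sqrt(2)*sqrt(4))*(-3))*(-1) = ((sqrt(2)*2)*(-3))*(-1) = ((2*sqrt(2))*(-3))*(-1) = -6*sqrt(2)*(-1) = 6*sqrt(2))
(-366 + 238)*c(1/(18 - 11)) = (-366 + 238)*(6*sqrt(2)) = -768*sqrt(2)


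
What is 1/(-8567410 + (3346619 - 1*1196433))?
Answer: -1/6417224 ≈ -1.5583e-7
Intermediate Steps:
1/(-8567410 + (3346619 - 1*1196433)) = 1/(-8567410 + (3346619 - 1196433)) = 1/(-8567410 + 2150186) = 1/(-6417224) = -1/6417224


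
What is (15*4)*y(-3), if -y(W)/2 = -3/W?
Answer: -120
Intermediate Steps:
y(W) = 6/W (y(W) = -(-6)/W = 6/W)
(15*4)*y(-3) = (15*4)*(6/(-3)) = 60*(6*(-⅓)) = 60*(-2) = -120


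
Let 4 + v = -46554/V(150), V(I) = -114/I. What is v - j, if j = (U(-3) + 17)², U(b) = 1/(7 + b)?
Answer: 18529925/304 ≈ 60954.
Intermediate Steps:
v = 1163774/19 (v = -4 - 46554/((-114/150)) = -4 - 46554/((-114*1/150)) = -4 - 46554/(-19/25) = -4 - 46554*(-25/19) = -4 + 1163850/19 = 1163774/19 ≈ 61251.)
j = 4761/16 (j = (1/(7 - 3) + 17)² = (1/4 + 17)² = (¼ + 17)² = (69/4)² = 4761/16 ≈ 297.56)
v - j = 1163774/19 - 1*4761/16 = 1163774/19 - 4761/16 = 18529925/304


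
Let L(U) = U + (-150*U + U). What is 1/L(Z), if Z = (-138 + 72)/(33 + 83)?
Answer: 29/2442 ≈ 0.011876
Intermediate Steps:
Z = -33/58 (Z = -66/116 = -66*1/116 = -33/58 ≈ -0.56897)
L(U) = -148*U (L(U) = U - 149*U = -148*U)
1/L(Z) = 1/(-148*(-33/58)) = 1/(2442/29) = 29/2442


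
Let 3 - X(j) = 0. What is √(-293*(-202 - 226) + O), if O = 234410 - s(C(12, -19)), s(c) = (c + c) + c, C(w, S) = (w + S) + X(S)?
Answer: √359826 ≈ 599.86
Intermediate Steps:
X(j) = 3 (X(j) = 3 - 1*0 = 3 + 0 = 3)
C(w, S) = 3 + S + w (C(w, S) = (w + S) + 3 = (S + w) + 3 = 3 + S + w)
s(c) = 3*c (s(c) = 2*c + c = 3*c)
O = 234422 (O = 234410 - 3*(3 - 19 + 12) = 234410 - 3*(-4) = 234410 - 1*(-12) = 234410 + 12 = 234422)
√(-293*(-202 - 226) + O) = √(-293*(-202 - 226) + 234422) = √(-293*(-428) + 234422) = √(125404 + 234422) = √359826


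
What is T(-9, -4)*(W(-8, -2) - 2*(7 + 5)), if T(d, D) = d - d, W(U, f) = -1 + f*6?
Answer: 0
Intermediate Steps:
W(U, f) = -1 + 6*f
T(d, D) = 0
T(-9, -4)*(W(-8, -2) - 2*(7 + 5)) = 0*((-1 + 6*(-2)) - 2*(7 + 5)) = 0*((-1 - 12) - 2*12) = 0*(-13 - 24) = 0*(-37) = 0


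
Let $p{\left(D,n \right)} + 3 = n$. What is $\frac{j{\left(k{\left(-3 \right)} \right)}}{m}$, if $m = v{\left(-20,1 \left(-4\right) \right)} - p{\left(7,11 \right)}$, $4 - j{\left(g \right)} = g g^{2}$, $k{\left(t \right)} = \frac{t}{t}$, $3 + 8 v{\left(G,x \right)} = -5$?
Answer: $- \frac{1}{3} \approx -0.33333$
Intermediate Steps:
$v{\left(G,x \right)} = -1$ ($v{\left(G,x \right)} = - \frac{3}{8} + \frac{1}{8} \left(-5\right) = - \frac{3}{8} - \frac{5}{8} = -1$)
$p{\left(D,n \right)} = -3 + n$
$k{\left(t \right)} = 1$
$j{\left(g \right)} = 4 - g^{3}$ ($j{\left(g \right)} = 4 - g g^{2} = 4 - g^{3}$)
$m = -9$ ($m = -1 - \left(-3 + 11\right) = -1 - 8 = -9$)
$\frac{j{\left(k{\left(-3 \right)} \right)}}{m} = \frac{4 - 1^{3}}{-9} = \left(4 - 1\right) \left(- \frac{1}{9}\right) = 3 \left(- \frac{1}{9}\right) = - \frac{1}{3}$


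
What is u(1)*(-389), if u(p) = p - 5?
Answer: 1556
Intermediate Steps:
u(p) = -5 + p
u(1)*(-389) = (-5 + 1)*(-389) = -4*(-389) = 1556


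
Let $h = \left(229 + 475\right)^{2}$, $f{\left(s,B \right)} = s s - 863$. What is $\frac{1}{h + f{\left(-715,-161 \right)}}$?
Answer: $\frac{1}{1005978} \approx 9.9406 \cdot 10^{-7}$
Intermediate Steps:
$f{\left(s,B \right)} = -863 + s^{2}$ ($f{\left(s,B \right)} = s^{2} - 863 = -863 + s^{2}$)
$h = 495616$ ($h = 704^{2} = 495616$)
$\frac{1}{h + f{\left(-715,-161 \right)}} = \frac{1}{495616 - \left(863 - \left(-715\right)^{2}\right)} = \frac{1}{495616 + \left(-863 + 511225\right)} = \frac{1}{495616 + 510362} = \frac{1}{1005978}$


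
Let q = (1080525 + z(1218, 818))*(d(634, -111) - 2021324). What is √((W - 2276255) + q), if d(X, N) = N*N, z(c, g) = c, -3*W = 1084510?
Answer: I*√19559048129886/3 ≈ 1.4742e+6*I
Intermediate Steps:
W = -1084510/3 (W = -⅓*1084510 = -1084510/3 ≈ -3.6150e+5)
d(X, N) = N²
q = -2173224932229 (q = (1080525 + 1218)*((-111)² - 2021324) = 1081743*(12321 - 2021324) = 1081743*(-2009003) = -2173224932229)
√((W - 2276255) + q) = √((-1084510/3 - 2276255) - 2173224932229) = √(-7913275/3 - 2173224932229) = √(-6519682709962/3) = I*√19559048129886/3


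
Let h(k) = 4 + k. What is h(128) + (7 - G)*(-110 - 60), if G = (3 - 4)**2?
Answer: -888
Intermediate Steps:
G = 1 (G = (-1)**2 = 1)
h(128) + (7 - G)*(-110 - 60) = (4 + 128) + (7 - 1*1)*(-110 - 60) = 132 + (7 - 1)*(-170) = 132 + 6*(-170) = 132 - 1020 = -888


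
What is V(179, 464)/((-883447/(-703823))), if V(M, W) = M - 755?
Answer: -405402048/883447 ≈ -458.89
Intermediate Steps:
V(M, W) = -755 + M
V(179, 464)/((-883447/(-703823))) = (-755 + 179)/((-883447/(-703823))) = -576/((-883447*(-1/703823))) = -576/883447/703823 = -576*703823/883447 = -405402048/883447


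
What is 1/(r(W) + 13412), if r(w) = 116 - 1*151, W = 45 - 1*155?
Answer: 1/13377 ≈ 7.4755e-5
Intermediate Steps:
W = -110 (W = 45 - 155 = -110)
r(w) = -35 (r(w) = 116 - 151 = -35)
1/(r(W) + 13412) = 1/(-35 + 13412) = 1/13377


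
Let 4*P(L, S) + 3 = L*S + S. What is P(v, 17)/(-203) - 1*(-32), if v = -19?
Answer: 26293/812 ≈ 32.381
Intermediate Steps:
P(L, S) = -¾ + S/4 + L*S/4 (P(L, S) = -¾ + (L*S + S)/4 = -¾ + (S + L*S)/4 = -¾ + (S/4 + L*S/4) = -¾ + S/4 + L*S/4)
P(v, 17)/(-203) - 1*(-32) = (-¾ + (¼)*17 + (¼)*(-19)*17)/(-203) - 1*(-32) = (-¾ + 17/4 - 323/4)*(-1/203) + 32 = -309/4*(-1/203) + 32 = 309/812 + 32 = 26293/812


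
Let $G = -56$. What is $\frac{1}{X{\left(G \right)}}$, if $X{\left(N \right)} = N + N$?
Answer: $- \frac{1}{112} \approx -0.0089286$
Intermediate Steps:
$X{\left(N \right)} = 2 N$
$\frac{1}{X{\left(G \right)}} = \frac{1}{2 \left(-56\right)} = \frac{1}{-112} = - \frac{1}{112}$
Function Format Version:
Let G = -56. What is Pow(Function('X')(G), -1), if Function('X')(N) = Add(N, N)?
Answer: Rational(-1, 112) ≈ -0.0089286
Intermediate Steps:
Function('X')(N) = Mul(2, N)
Pow(Function('X')(G), -1) = Pow(Mul(2, -56), -1) = Pow(-112, -1) = Rational(-1, 112)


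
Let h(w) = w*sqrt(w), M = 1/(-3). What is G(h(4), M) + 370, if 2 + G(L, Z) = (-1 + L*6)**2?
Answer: 2577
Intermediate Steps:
M = -1/3 ≈ -0.33333
h(w) = w**(3/2)
G(L, Z) = -2 + (-1 + 6*L)**2 (G(L, Z) = -2 + (-1 + L*6)**2 = -2 + (-1 + 6*L)**2)
G(h(4), M) + 370 = (-2 + (-1 + 6*4**(3/2))**2) + 370 = (-2 + (-1 + 6*8)**2) + 370 = (-2 + (-1 + 48)**2) + 370 = (-2 + 47**2) + 370 = (-2 + 2209) + 370 = 2207 + 370 = 2577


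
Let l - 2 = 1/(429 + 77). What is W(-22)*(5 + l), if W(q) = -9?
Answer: -31887/506 ≈ -63.018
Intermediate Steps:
l = 1013/506 (l = 2 + 1/(429 + 77) = 2 + 1/506 = 1013/506 ≈ 2.0020)
W(-22)*(5 + l) = -9*(5 + 1013/506) = -9*3543/506 = -31887/506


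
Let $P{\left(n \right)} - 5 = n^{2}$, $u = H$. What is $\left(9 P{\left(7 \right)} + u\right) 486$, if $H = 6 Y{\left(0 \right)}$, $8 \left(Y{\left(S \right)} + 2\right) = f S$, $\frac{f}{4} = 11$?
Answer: $230364$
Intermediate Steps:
$f = 44$ ($f = 4 \cdot 11 = 44$)
$Y{\left(S \right)} = -2 + \frac{11 S}{2}$ ($Y{\left(S \right)} = -2 + \frac{44 S}{8} = -2 + \frac{11 S}{2}$)
$H = -12$ ($H = 6 \left(-2 + \frac{11}{2} \cdot 0\right) = 6 \left(-2 + 0\right) = 6 \left(-2\right) = -12$)
$u = -12$
$P{\left(n \right)} = 5 + n^{2}$
$\left(9 P{\left(7 \right)} + u\right) 486 = \left(9 \left(5 + 7^{2}\right) - 12\right) 486 = \left(9 \left(5 + 49\right) - 12\right) 486 = \left(9 \cdot 54 - 12\right) 486 = \left(486 - 12\right) 486 = 474 \cdot 486 = 230364$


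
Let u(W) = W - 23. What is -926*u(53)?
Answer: -27780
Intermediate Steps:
u(W) = -23 + W
-926*u(53) = -926*(-23 + 53) = -926*30 = -27780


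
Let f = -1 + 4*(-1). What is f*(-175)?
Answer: 875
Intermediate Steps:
f = -5 (f = -1 - 4 = -5)
f*(-175) = -5*(-175) = 875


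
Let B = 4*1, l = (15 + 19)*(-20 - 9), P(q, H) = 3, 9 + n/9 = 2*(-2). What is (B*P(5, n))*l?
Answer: -11832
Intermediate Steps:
n = -117 (n = -81 + 9*(2*(-2)) = -81 + 9*(-4) = -81 - 36 = -117)
l = -986 (l = 34*(-29) = -986)
B = 4
(B*P(5, n))*l = (4*3)*(-986) = 12*(-986) = -11832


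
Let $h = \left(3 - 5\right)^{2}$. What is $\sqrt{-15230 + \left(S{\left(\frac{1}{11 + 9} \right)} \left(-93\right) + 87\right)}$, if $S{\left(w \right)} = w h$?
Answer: $\frac{4 i \sqrt{23690}}{5} \approx 123.13 i$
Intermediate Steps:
$h = 4$ ($h = \left(-2\right)^{2} = 4$)
$S{\left(w \right)} = 4 w$ ($S{\left(w \right)} = w 4 = 4 w$)
$\sqrt{-15230 + \left(S{\left(\frac{1}{11 + 9} \right)} \left(-93\right) + 87\right)} = \sqrt{-15230 + \left(\frac{4}{11 + 9} \left(-93\right) + 87\right)} = \sqrt{-15230 + \left(\frac{4}{20} \left(-93\right) + 87\right)} = \sqrt{-15230 + \left(4 \cdot \frac{1}{20} \left(-93\right) + 87\right)} = \sqrt{-15230 + \left(\frac{1}{5} \left(-93\right) + 87\right)} = \sqrt{-15230 + \left(- \frac{93}{5} + 87\right)} = \sqrt{-15230 + \frac{342}{5}} = \sqrt{- \frac{75808}{5}} = \frac{4 i \sqrt{23690}}{5}$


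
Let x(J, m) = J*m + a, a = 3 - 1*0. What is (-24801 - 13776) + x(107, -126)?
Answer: -52056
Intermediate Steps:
a = 3 (a = 3 + 0 = 3)
x(J, m) = 3 + J*m (x(J, m) = J*m + 3 = 3 + J*m)
(-24801 - 13776) + x(107, -126) = (-24801 - 13776) + (3 + 107*(-126)) = -38577 + (3 - 13482) = -38577 - 13479 = -52056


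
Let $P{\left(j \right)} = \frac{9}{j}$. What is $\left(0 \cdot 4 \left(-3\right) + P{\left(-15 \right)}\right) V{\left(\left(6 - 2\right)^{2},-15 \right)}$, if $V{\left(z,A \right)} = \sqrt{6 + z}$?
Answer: $- \frac{3 \sqrt{22}}{5} \approx -2.8143$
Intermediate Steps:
$\left(0 \cdot 4 \left(-3\right) + P{\left(-15 \right)}\right) V{\left(\left(6 - 2\right)^{2},-15 \right)} = \left(0 \cdot 4 \left(-3\right) + \frac{9}{-15}\right) \sqrt{6 + \left(6 - 2\right)^{2}} = \left(0 \left(-3\right) + 9 \left(- \frac{1}{15}\right)\right) \sqrt{6 + 4^{2}} = \left(0 - \frac{3}{5}\right) \sqrt{6 + 16} = - \frac{3 \sqrt{22}}{5}$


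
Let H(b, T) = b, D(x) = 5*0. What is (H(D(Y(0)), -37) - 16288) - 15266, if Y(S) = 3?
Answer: -31554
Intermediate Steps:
D(x) = 0
(H(D(Y(0)), -37) - 16288) - 15266 = (0 - 16288) - 15266 = -16288 - 15266 = -31554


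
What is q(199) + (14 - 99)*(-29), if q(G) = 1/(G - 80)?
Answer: 293336/119 ≈ 2465.0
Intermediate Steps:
q(G) = 1/(-80 + G)
q(199) + (14 - 99)*(-29) = 1/(-80 + 199) + (14 - 99)*(-29) = 1/119 - 85*(-29) = 1/119 + 2465 = 293336/119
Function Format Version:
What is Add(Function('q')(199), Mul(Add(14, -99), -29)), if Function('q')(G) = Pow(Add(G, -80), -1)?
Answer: Rational(293336, 119) ≈ 2465.0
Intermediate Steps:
Function('q')(G) = Pow(Add(-80, G), -1)
Add(Function('q')(199), Mul(Add(14, -99), -29)) = Add(Pow(Add(-80, 199), -1), Mul(Add(14, -99), -29)) = Add(Pow(119, -1), Mul(-85, -29)) = Add(Rational(1, 119), 2465) = Rational(293336, 119)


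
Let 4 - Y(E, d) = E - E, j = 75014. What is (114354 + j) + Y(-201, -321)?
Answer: 189372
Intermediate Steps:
Y(E, d) = 4 (Y(E, d) = 4 - (E - E) = 4 - 1*0 = 4 + 0 = 4)
(114354 + j) + Y(-201, -321) = (114354 + 75014) + 4 = 189368 + 4 = 189372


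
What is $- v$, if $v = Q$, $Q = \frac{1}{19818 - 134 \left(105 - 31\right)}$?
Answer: $- \frac{1}{9902} \approx -0.00010099$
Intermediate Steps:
$Q = \frac{1}{9902}$ ($Q = \frac{1}{19818 - 9916} = \frac{1}{9902} \approx 0.00010099$)
$v = \frac{1}{9902} \approx 0.00010099$
$- v = \left(-1\right) \frac{1}{9902} = - \frac{1}{9902}$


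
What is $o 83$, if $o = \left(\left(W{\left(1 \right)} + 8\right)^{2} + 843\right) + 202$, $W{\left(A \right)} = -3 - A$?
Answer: $88063$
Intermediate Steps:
$o = 1061$ ($o = \left(\left(\left(-3 - 1\right) + 8\right)^{2} + 843\right) + 202 = \left(\left(-4 + 8\right)^{2} + 843\right) + 202 = \left(4^{2} + 843\right) + 202 = \left(16 + 843\right) + 202 = 859 + 202 = 1061$)
$o 83 = 1061 \cdot 83 = 88063$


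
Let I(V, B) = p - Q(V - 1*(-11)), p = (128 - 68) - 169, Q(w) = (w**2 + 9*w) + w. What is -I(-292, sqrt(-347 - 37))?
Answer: 76260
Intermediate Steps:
Q(w) = w**2 + 10*w
p = -109 (p = 60 - 169 = -109)
I(V, B) = -109 - (11 + V)*(21 + V) (I(V, B) = -109 - (V - 1*(-11))*(10 + (V - 1*(-11))) = -109 - (V + 11)*(10 + (V + 11)) = -109 - (11 + V)*(10 + (11 + V)) = -109 - (11 + V)*(21 + V))
-I(-292, sqrt(-347 - 37)) = -(-109 - (11 - 292)*(21 - 292)) = -(-109 - 1*(-281)*(-271)) = -(-109 - 76151) = -1*(-76260) = 76260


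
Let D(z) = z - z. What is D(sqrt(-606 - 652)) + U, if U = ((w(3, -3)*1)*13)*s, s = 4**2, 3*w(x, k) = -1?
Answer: -208/3 ≈ -69.333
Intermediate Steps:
w(x, k) = -1/3 (w(x, k) = (1/3)*(-1) = -1/3)
D(z) = 0
s = 16
U = -208/3 (U = (-1/3*1*13)*16 = -1/3*13*16 = -13/3*16 = -208/3 ≈ -69.333)
D(sqrt(-606 - 652)) + U = 0 - 208/3 = -208/3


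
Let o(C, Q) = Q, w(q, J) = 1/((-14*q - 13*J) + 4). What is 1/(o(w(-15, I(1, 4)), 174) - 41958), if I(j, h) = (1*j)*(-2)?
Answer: -1/41784 ≈ -2.3933e-5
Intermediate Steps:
I(j, h) = -2*j (I(j, h) = j*(-2) = -2*j)
w(q, J) = 1/(4 - 14*q - 13*J)
1/(o(w(-15, I(1, 4)), 174) - 41958) = 1/(174 - 41958) = 1/(-41784) = -1/41784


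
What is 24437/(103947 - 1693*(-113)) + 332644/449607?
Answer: 109202183123/132749164392 ≈ 0.82262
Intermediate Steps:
24437/(103947 - 1693*(-113)) + 332644/449607 = 24437/(103947 - 1*(-191309)) + 332644*(1/449607) = 24437/(103947 + 191309) + 332644/449607 = 24437/295256 + 332644/449607 = 109202183123/132749164392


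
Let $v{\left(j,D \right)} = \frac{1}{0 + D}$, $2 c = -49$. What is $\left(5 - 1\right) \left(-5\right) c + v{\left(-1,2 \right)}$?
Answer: $\frac{981}{2} \approx 490.5$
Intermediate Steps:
$c = - \frac{49}{2}$ ($c = \frac{1}{2} \left(-49\right) = - \frac{49}{2} \approx -24.5$)
$v{\left(j,D \right)} = \frac{1}{D}$
$\left(5 - 1\right) \left(-5\right) c + v{\left(-1,2 \right)} = \left(5 - 1\right) \left(-5\right) \left(- \frac{49}{2}\right) + \frac{1}{2} = 4 \left(-5\right) \left(- \frac{49}{2}\right) + \frac{1}{2} = \left(-20\right) \left(- \frac{49}{2}\right) + \frac{1}{2} = 490 + \frac{1}{2} = \frac{981}{2}$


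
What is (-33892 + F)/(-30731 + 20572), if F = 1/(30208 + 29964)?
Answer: 2039349423/611287348 ≈ 3.3362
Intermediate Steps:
F = 1/60172 ≈ 1.6619e-5
(-33892 + F)/(-30731 + 20572) = (-33892 + 1/60172)/(-30731 + 20572) = -2039349423/60172/(-10159) = -2039349423/60172*(-1/10159) = 2039349423/611287348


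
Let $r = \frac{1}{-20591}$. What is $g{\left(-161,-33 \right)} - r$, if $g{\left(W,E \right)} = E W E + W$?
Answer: $- \frac{3613514589}{20591} \approx -1.7549 \cdot 10^{5}$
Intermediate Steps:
$r = - \frac{1}{20591} \approx -4.8565 \cdot 10^{-5}$
$g{\left(W,E \right)} = W + W E^{2}$ ($g{\left(W,E \right)} = W E^{2} + W = W + W E^{2}$)
$g{\left(-161,-33 \right)} - r = - 161 \left(1 + \left(-33\right)^{2}\right) - - \frac{1}{20591} = - 161 \left(1 + 1089\right) + \frac{1}{20591} = \left(-161\right) 1090 + \frac{1}{20591} = -175490 + \frac{1}{20591} = - \frac{3613514589}{20591}$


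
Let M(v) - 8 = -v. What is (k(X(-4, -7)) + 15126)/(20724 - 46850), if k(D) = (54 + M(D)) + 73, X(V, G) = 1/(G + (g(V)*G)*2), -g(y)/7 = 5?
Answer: -3685531/6309429 ≈ -0.58413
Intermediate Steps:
g(y) = -35 (g(y) = -7*5 = -35)
X(V, G) = -1/(69*G) (X(V, G) = 1/(G - 35*G*2) = 1/(G - 70*G) = 1/(-69*G) = -1/(69*G))
M(v) = 8 - v
k(D) = 135 - D (k(D) = (54 + (8 - D)) + 73 = (62 - D) + 73 = 135 - D)
(k(X(-4, -7)) + 15126)/(20724 - 46850) = ((135 - (-1)/(69*(-7))) + 15126)/(20724 - 46850) = ((135 - (-1)*(-1)/(69*7)) + 15126)/(-26126) = ((135 - 1*1/483) + 15126)*(-1/26126) = ((135 - 1/483) + 15126)*(-1/26126) = (65204/483 + 15126)*(-1/26126) = (7371062/483)*(-1/26126) = -3685531/6309429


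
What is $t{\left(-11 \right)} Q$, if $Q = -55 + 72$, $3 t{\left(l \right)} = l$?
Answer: $- \frac{187}{3} \approx -62.333$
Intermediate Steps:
$t{\left(l \right)} = \frac{l}{3}$
$Q = 17$
$t{\left(-11 \right)} Q = \frac{1}{3} \left(-11\right) 17 = \left(- \frac{11}{3}\right) 17 = - \frac{187}{3}$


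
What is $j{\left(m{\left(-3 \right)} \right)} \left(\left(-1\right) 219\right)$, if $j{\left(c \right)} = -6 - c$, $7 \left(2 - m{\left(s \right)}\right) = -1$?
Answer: $\frac{12483}{7} \approx 1783.3$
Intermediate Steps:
$m{\left(s \right)} = \frac{15}{7}$ ($m{\left(s \right)} = 2 - - \frac{1}{7} = 2 + \frac{1}{7} = \frac{15}{7}$)
$j{\left(m{\left(-3 \right)} \right)} \left(\left(-1\right) 219\right) = \left(-6 - \frac{15}{7}\right) \left(\left(-1\right) 219\right) = \left(-6 - \frac{15}{7}\right) \left(-219\right) = \left(- \frac{57}{7}\right) \left(-219\right) = \frac{12483}{7}$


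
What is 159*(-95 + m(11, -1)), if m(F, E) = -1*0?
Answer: -15105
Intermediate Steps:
m(F, E) = 0
159*(-95 + m(11, -1)) = 159*(-95 + 0) = 159*(-95) = -15105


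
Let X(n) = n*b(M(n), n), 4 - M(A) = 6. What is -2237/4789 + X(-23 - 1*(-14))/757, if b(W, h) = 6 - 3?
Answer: -1822712/3625273 ≈ -0.50278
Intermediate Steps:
M(A) = -2 (M(A) = 4 - 1*6 = 4 - 6 = -2)
b(W, h) = 3
X(n) = 3*n (X(n) = n*3 = 3*n)
-2237/4789 + X(-23 - 1*(-14))/757 = -2237/4789 + (3*(-23 - 1*(-14)))/757 = -2237*1/4789 + (3*(-23 + 14))*(1/757) = -2237/4789 + (3*(-9))*(1/757) = -2237/4789 - 27*1/757 = -2237/4789 - 27/757 = -1822712/3625273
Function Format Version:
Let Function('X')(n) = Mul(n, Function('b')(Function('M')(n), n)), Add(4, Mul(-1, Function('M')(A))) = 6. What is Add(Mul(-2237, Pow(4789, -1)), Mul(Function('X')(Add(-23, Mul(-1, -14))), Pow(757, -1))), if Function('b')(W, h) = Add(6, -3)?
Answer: Rational(-1822712, 3625273) ≈ -0.50278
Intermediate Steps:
Function('M')(A) = -2 (Function('M')(A) = Add(4, Mul(-1, 6)) = Add(4, -6) = -2)
Function('b')(W, h) = 3
Function('X')(n) = Mul(3, n) (Function('X')(n) = Mul(n, 3) = Mul(3, n))
Add(Mul(-2237, Pow(4789, -1)), Mul(Function('X')(Add(-23, Mul(-1, -14))), Pow(757, -1))) = Add(Mul(-2237, Pow(4789, -1)), Mul(Mul(3, Add(-23, Mul(-1, -14))), Pow(757, -1))) = Add(Mul(-2237, Rational(1, 4789)), Mul(Mul(3, Add(-23, 14)), Rational(1, 757))) = Add(Rational(-2237, 4789), Mul(Mul(3, -9), Rational(1, 757))) = Add(Rational(-2237, 4789), Mul(-27, Rational(1, 757))) = Add(Rational(-2237, 4789), Rational(-27, 757)) = Rational(-1822712, 3625273)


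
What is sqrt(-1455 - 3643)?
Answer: I*sqrt(5098) ≈ 71.4*I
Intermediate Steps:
sqrt(-1455 - 3643) = sqrt(-5098) = I*sqrt(5098)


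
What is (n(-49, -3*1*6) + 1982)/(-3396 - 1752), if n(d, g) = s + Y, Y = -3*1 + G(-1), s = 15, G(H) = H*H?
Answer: -665/1716 ≈ -0.38753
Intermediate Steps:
G(H) = H²
Y = -2 (Y = -3*1 + (-1)² = -3 + 1 = -2)
n(d, g) = 13 (n(d, g) = 15 - 2 = 13)
(n(-49, -3*1*6) + 1982)/(-3396 - 1752) = (13 + 1982)/(-3396 - 1752) = 1995/(-5148) = 1995*(-1/5148) = -665/1716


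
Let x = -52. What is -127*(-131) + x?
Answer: 16585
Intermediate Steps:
-127*(-131) + x = -127*(-131) - 52 = 16637 - 52 = 16585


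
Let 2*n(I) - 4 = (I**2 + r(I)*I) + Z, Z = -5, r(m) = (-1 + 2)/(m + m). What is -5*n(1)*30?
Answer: -75/2 ≈ -37.500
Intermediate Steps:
r(m) = 1/(2*m)
n(I) = -1/4 + I**2/2 (n(I) = 2 + ((I**2 + (1/(2*I))*I) - 5)/2 = 2 + ((I**2 + 1/2) - 5)/2 = 2 + ((1/2 + I**2) - 5)/2 = 2 + (-9/2 + I**2)/2 = 2 + (-9/4 + I**2/2) = -1/4 + I**2/2)
-5*n(1)*30 = -5*(-1/4 + (1/2)*1**2)*30 = -5*(-1/4 + (1/2)*1)*30 = -5*(-1/4 + 1/2)*30 = -5*1/4*30 = -5/4*30 = -75/2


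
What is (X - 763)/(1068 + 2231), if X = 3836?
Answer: 3073/3299 ≈ 0.93149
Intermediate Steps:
(X - 763)/(1068 + 2231) = (3836 - 763)/(1068 + 2231) = 3073/3299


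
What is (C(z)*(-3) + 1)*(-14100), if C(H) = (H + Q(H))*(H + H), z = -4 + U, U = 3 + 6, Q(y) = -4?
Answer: 408900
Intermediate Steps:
U = 9
z = 5 (z = -4 + 9 = 5)
C(H) = 2*H*(-4 + H) (C(H) = (H - 4)*(H + H) = (-4 + H)*(2*H) = 2*H*(-4 + H))
(C(z)*(-3) + 1)*(-14100) = ((2*5*(-4 + 5))*(-3) + 1)*(-14100) = ((2*5*1)*(-3) + 1)*(-14100) = (10*(-3) + 1)*(-14100) = (-30 + 1)*(-14100) = -29*(-14100) = 408900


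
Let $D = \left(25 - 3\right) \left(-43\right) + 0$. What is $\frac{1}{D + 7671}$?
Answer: $\frac{1}{6725} \approx 0.0001487$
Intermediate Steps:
$D = -946$ ($D = \left(25 - 3\right) \left(-43\right) + 0 = 22 \left(-43\right) + 0 = -946 + 0 = -946$)
$\frac{1}{D + 7671} = \frac{1}{-946 + 7671} = \frac{1}{6725}$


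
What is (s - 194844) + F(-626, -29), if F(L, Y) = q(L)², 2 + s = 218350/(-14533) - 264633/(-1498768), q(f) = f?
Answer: 4291304320546909/21781595344 ≈ 1.9702e+5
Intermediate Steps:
s = -366973272099/21781595344 (s = -2 + (218350/(-14533) - 264633/(-1498768)) = -2 + (218350*(-1/14533) - 264633*(-1/1498768)) = -2 + (-218350/14533 + 264633/1498768) = -2 - 323410081411/21781595344 = -366973272099/21781595344 ≈ -16.848)
F(L, Y) = L²
(s - 194844) + F(-626, -29) = (-366973272099/21781595344 - 194844) + (-626)² = -4244380136478435/21781595344 + 391876 = 4291304320546909/21781595344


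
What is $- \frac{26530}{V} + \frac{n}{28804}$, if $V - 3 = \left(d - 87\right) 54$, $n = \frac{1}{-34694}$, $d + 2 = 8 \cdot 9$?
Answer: $\frac{5302423628473}{182876653608} \approx 28.995$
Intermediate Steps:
$d = 70$ ($d = -2 + 8 \cdot 9 = -2 + 72 = 70$)
$n = - \frac{1}{34694} \approx -2.8823 \cdot 10^{-5}$
$V = -915$ ($V = 3 + \left(70 - 87\right) 54 = 3 - 918 = -915$)
$- \frac{26530}{V} + \frac{n}{28804} = - \frac{26530}{-915} - \frac{1}{34694 \cdot 28804} = \left(-26530\right) \left(- \frac{1}{915}\right) - \frac{1}{999325976} = \frac{5306}{183} - \frac{1}{999325976} = \frac{5302423628473}{182876653608}$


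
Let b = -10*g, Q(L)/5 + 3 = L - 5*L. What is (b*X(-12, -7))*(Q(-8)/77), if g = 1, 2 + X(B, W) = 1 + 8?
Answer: -1450/11 ≈ -131.82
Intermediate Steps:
X(B, W) = 7 (X(B, W) = -2 + (1 + 8) = -2 + 9 = 7)
Q(L) = -15 - 20*L (Q(L) = -15 + 5*(L - 5*L) = -15 + 5*(-4*L) = -15 - 20*L)
b = -10 (b = -10*1 = -10)
(b*X(-12, -7))*(Q(-8)/77) = (-10*7)*((-15 - 20*(-8))/77) = -70*(-15 + 160)/77 = -10150/77 = -70*145/77 = -1450/11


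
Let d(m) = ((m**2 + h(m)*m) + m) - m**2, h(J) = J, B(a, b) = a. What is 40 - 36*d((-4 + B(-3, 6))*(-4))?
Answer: -29192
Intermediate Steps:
d(m) = m + m**2 (d(m) = ((m**2 + m*m) + m) - m**2 = ((m**2 + m**2) + m) - m**2 = (2*m**2 + m) - m**2 = (m + 2*m**2) - m**2 = m + m**2)
40 - 36*d((-4 + B(-3, 6))*(-4)) = 40 - 36*(-4 - 3)*(-4)*(1 + (-4 - 3)*(-4)) = 40 - 36*(-7*(-4))*(1 - 7*(-4)) = 40 - 1008*(1 + 28) = 40 - 1008*29 = 40 - 36*812 = 40 - 29232 = -29192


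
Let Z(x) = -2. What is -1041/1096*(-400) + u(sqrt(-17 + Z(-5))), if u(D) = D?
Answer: 52050/137 + I*sqrt(19) ≈ 379.93 + 4.3589*I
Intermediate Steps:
-1041/1096*(-400) + u(sqrt(-17 + Z(-5))) = -1041/1096*(-400) + sqrt(-17 - 2) = -1041*1/1096*(-400) + sqrt(-19) = -1041/1096*(-400) + I*sqrt(19) = 52050/137 + I*sqrt(19)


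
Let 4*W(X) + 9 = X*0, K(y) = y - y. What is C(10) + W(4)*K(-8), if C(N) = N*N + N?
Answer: 110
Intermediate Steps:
K(y) = 0
C(N) = N + N² (C(N) = N² + N = N + N²)
W(X) = -9/4 (W(X) = -9/4 + (X*0)/4 = -9/4 + (¼)*0 = -9/4 + 0 = -9/4)
C(10) + W(4)*K(-8) = 10*(1 + 10) - 9/4*0 = 10*11 + 0 = 110 + 0 = 110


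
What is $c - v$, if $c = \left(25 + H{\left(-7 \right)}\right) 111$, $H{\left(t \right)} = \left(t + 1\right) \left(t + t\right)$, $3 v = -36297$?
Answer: $24198$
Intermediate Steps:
$v = -12099$ ($v = \frac{1}{3} \left(-36297\right) = -12099$)
$H{\left(t \right)} = 2 t \left(1 + t\right)$ ($H{\left(t \right)} = \left(1 + t\right) 2 t = 2 t \left(1 + t\right)$)
$c = 12099$ ($c = \left(25 + 2 \left(-7\right) \left(1 - 7\right)\right) 111 = \left(25 + 2 \left(-7\right) \left(-6\right)\right) 111 = \left(25 + 84\right) 111 = 109 \cdot 111 = 12099$)
$c - v = 12099 - -12099 = 12099 + 12099 = 24198$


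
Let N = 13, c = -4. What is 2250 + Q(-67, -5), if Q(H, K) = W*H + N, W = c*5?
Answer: 3603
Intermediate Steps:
W = -20 (W = -4*5 = -20)
Q(H, K) = 13 - 20*H (Q(H, K) = -20*H + 13 = 13 - 20*H)
2250 + Q(-67, -5) = 2250 + (13 - 20*(-67)) = 2250 + (13 + 1340) = 2250 + 1353 = 3603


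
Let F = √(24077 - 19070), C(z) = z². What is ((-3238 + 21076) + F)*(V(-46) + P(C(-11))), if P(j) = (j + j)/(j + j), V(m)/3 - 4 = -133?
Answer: -6885468 - 386*√5007 ≈ -6.9128e+6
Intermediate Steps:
V(m) = -387 (V(m) = 12 + 3*(-133) = 12 - 399 = -387)
P(j) = 1 (P(j) = (2*j)/((2*j)) = (2*j)*(1/(2*j)) = 1)
F = √5007 ≈ 70.760
((-3238 + 21076) + F)*(V(-46) + P(C(-11))) = ((-3238 + 21076) + √5007)*(-387 + 1) = (17838 + √5007)*(-386) = -6885468 - 386*√5007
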